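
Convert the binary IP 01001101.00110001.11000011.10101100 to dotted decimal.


01001101 = 77
00110001 = 49
11000011 = 195
10101100 = 172
IP: 77.49.195.172


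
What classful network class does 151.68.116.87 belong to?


First octet: 151
Binary: 10010111
10xxxxxx -> Class B (128-191)
Class B, default mask 255.255.0.0 (/16)


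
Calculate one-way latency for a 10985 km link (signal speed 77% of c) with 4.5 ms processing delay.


Speed = 0.77 * 3e5 km/s = 231000 km/s
Propagation delay = 10985 / 231000 = 0.0476 s = 47.5541 ms
Processing delay = 4.5 ms
Total one-way latency = 52.0541 ms


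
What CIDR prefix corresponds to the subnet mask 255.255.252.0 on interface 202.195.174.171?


Binary: 11111111.11111111.11111100.00000000
Count leading 1s
Prefix: /22


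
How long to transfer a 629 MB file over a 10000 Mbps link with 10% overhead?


Effective throughput = 10000 * (1 - 10/100) = 9000 Mbps
File size in Mb = 629 * 8 = 5032 Mb
Time = 5032 / 9000
Time = 0.5591 seconds


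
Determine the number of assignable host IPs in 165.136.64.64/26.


Host bits = 32 - 26 = 6
Total addresses = 2^6 = 64
Usable = total - 2 (network and broadcast)
Usable hosts: 62


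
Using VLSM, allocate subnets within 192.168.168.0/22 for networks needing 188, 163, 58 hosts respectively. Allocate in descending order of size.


188 hosts -> /24 (254 usable): 192.168.168.0/24
163 hosts -> /24 (254 usable): 192.168.169.0/24
58 hosts -> /26 (62 usable): 192.168.170.0/26
Allocation: 192.168.168.0/24 (188 hosts, 254 usable); 192.168.169.0/24 (163 hosts, 254 usable); 192.168.170.0/26 (58 hosts, 62 usable)


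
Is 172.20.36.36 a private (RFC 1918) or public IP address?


RFC 1918 private ranges:
  10.0.0.0/8 (10.0.0.0 - 10.255.255.255)
  172.16.0.0/12 (172.16.0.0 - 172.31.255.255)
  192.168.0.0/16 (192.168.0.0 - 192.168.255.255)
Private (in 172.16.0.0/12)


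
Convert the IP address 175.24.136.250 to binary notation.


175 = 10101111
24 = 00011000
136 = 10001000
250 = 11111010
Binary: 10101111.00011000.10001000.11111010


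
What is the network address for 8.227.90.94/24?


IP:   00001000.11100011.01011010.01011110
Mask: 11111111.11111111.11111111.00000000
AND operation:
Net:  00001000.11100011.01011010.00000000
Network: 8.227.90.0/24


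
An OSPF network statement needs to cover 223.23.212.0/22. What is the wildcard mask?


Subnet mask: 255.255.252.0
Wildcard = 255.255.255.255 - subnet mask
255 - 255 = 0
255 - 255 = 0
255 - 252 = 3
255 - 0 = 255
Wildcard: 0.0.3.255


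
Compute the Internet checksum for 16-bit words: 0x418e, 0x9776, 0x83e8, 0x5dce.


Sum all words (with carry folding):
+ 0x418e = 0x418e
+ 0x9776 = 0xd904
+ 0x83e8 = 0x5ced
+ 0x5dce = 0xbabb
One's complement: ~0xbabb
Checksum = 0x4544


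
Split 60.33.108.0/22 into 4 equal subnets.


New prefix = 22 + 2 = 24
Each subnet has 256 addresses
  60.33.108.0/24
  60.33.109.0/24
  60.33.110.0/24
  60.33.111.0/24
Subnets: 60.33.108.0/24, 60.33.109.0/24, 60.33.110.0/24, 60.33.111.0/24


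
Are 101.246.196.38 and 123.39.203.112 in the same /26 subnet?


Mask: 255.255.255.192
101.246.196.38 AND mask = 101.246.196.0
123.39.203.112 AND mask = 123.39.203.64
No, different subnets (101.246.196.0 vs 123.39.203.64)


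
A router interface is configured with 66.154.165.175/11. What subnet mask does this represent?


/11 means 11 network bits, 21 host bits
Binary: 11111111111000000000000000000000
Mask: 255.224.0.0


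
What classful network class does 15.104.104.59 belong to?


First octet: 15
Binary: 00001111
0xxxxxxx -> Class A (1-126)
Class A, default mask 255.0.0.0 (/8)


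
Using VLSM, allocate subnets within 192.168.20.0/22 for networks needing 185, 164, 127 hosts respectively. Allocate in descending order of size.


185 hosts -> /24 (254 usable): 192.168.20.0/24
164 hosts -> /24 (254 usable): 192.168.21.0/24
127 hosts -> /24 (254 usable): 192.168.22.0/24
Allocation: 192.168.20.0/24 (185 hosts, 254 usable); 192.168.21.0/24 (164 hosts, 254 usable); 192.168.22.0/24 (127 hosts, 254 usable)


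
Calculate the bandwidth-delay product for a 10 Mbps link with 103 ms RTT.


BDP = bandwidth * RTT
= 10 Mbps * 103 ms
= 10 * 1e6 * 103 / 1000 bits
= 1030000 bits
= 128750 bytes
= 125.7324 KB
BDP = 1030000 bits (128750 bytes)


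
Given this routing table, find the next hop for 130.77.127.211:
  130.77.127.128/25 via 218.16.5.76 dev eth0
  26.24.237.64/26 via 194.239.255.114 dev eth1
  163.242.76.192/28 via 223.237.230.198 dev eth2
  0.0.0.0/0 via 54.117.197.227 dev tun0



Longest prefix match for 130.77.127.211:
  /25 130.77.127.128: MATCH
  /26 26.24.237.64: no
  /28 163.242.76.192: no
  /0 0.0.0.0: MATCH
Selected: next-hop 218.16.5.76 via eth0 (matched /25)


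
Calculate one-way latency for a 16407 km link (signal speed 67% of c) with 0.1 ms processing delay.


Speed = 0.67 * 3e5 km/s = 201000 km/s
Propagation delay = 16407 / 201000 = 0.0816 s = 81.6269 ms
Processing delay = 0.1 ms
Total one-way latency = 81.7269 ms


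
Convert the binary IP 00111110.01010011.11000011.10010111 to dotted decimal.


00111110 = 62
01010011 = 83
11000011 = 195
10010111 = 151
IP: 62.83.195.151


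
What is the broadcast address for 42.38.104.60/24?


Network: 42.38.104.0/24
Host bits = 8
Set all host bits to 1:
Broadcast: 42.38.104.255


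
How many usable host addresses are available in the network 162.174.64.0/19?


Host bits = 32 - 19 = 13
Total addresses = 2^13 = 8192
Usable = total - 2 (network and broadcast)
Usable hosts: 8190


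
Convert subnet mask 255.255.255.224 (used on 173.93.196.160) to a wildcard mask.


Subnet mask: 255.255.255.224
Wildcard = 255.255.255.255 - subnet mask
255 - 255 = 0
255 - 255 = 0
255 - 255 = 0
255 - 224 = 31
Wildcard: 0.0.0.31


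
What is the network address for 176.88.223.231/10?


IP:   10110000.01011000.11011111.11100111
Mask: 11111111.11000000.00000000.00000000
AND operation:
Net:  10110000.01000000.00000000.00000000
Network: 176.64.0.0/10


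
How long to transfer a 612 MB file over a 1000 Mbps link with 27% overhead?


Effective throughput = 1000 * (1 - 27/100) = 730 Mbps
File size in Mb = 612 * 8 = 4896 Mb
Time = 4896 / 730
Time = 6.7068 seconds


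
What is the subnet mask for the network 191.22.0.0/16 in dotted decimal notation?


/16 means 16 network bits, 16 host bits
Binary: 11111111111111110000000000000000
Mask: 255.255.0.0


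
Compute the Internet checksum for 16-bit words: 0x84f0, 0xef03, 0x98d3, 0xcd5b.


Sum all words (with carry folding):
+ 0x84f0 = 0x84f0
+ 0xef03 = 0x73f4
+ 0x98d3 = 0x0cc8
+ 0xcd5b = 0xda23
One's complement: ~0xda23
Checksum = 0x25dc


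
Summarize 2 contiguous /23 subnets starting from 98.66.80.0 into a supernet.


Original prefix: /23
Number of subnets: 2 = 2^1
New prefix = 23 - 1 = 22
Supernet: 98.66.80.0/22


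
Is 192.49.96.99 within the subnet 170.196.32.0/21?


Subnet network: 170.196.32.0
Test IP AND mask: 192.49.96.0
No, 192.49.96.99 is not in 170.196.32.0/21


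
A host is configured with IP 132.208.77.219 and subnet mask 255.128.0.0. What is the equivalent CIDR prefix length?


Binary: 11111111.10000000.00000000.00000000
Count leading 1s
Prefix: /9


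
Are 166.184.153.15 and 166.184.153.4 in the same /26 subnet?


Mask: 255.255.255.192
166.184.153.15 AND mask = 166.184.153.0
166.184.153.4 AND mask = 166.184.153.0
Yes, same subnet (166.184.153.0)


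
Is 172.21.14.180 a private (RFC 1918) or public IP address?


RFC 1918 private ranges:
  10.0.0.0/8 (10.0.0.0 - 10.255.255.255)
  172.16.0.0/12 (172.16.0.0 - 172.31.255.255)
  192.168.0.0/16 (192.168.0.0 - 192.168.255.255)
Private (in 172.16.0.0/12)


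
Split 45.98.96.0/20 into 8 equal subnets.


New prefix = 20 + 3 = 23
Each subnet has 512 addresses
  45.98.96.0/23
  45.98.98.0/23
  45.98.100.0/23
  45.98.102.0/23
  45.98.104.0/23
  45.98.106.0/23
  45.98.108.0/23
  45.98.110.0/23
Subnets: 45.98.96.0/23, 45.98.98.0/23, 45.98.100.0/23, 45.98.102.0/23, 45.98.104.0/23, 45.98.106.0/23, 45.98.108.0/23, 45.98.110.0/23


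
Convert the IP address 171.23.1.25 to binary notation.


171 = 10101011
23 = 00010111
1 = 00000001
25 = 00011001
Binary: 10101011.00010111.00000001.00011001


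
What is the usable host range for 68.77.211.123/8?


Network: 68.0.0.0
Broadcast: 68.255.255.255
First usable = network + 1
Last usable = broadcast - 1
Range: 68.0.0.1 to 68.255.255.254


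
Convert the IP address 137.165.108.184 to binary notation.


137 = 10001001
165 = 10100101
108 = 01101100
184 = 10111000
Binary: 10001001.10100101.01101100.10111000


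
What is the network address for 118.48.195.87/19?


IP:   01110110.00110000.11000011.01010111
Mask: 11111111.11111111.11100000.00000000
AND operation:
Net:  01110110.00110000.11000000.00000000
Network: 118.48.192.0/19


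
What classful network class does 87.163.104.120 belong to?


First octet: 87
Binary: 01010111
0xxxxxxx -> Class A (1-126)
Class A, default mask 255.0.0.0 (/8)


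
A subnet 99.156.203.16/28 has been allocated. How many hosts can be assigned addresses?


Host bits = 32 - 28 = 4
Total addresses = 2^4 = 16
Usable = total - 2 (network and broadcast)
Usable hosts: 14


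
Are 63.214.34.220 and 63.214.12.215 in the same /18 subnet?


Mask: 255.255.192.0
63.214.34.220 AND mask = 63.214.0.0
63.214.12.215 AND mask = 63.214.0.0
Yes, same subnet (63.214.0.0)


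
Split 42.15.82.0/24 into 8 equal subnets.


New prefix = 24 + 3 = 27
Each subnet has 32 addresses
  42.15.82.0/27
  42.15.82.32/27
  42.15.82.64/27
  42.15.82.96/27
  42.15.82.128/27
  42.15.82.160/27
  42.15.82.192/27
  42.15.82.224/27
Subnets: 42.15.82.0/27, 42.15.82.32/27, 42.15.82.64/27, 42.15.82.96/27, 42.15.82.128/27, 42.15.82.160/27, 42.15.82.192/27, 42.15.82.224/27


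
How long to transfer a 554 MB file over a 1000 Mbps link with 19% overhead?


Effective throughput = 1000 * (1 - 19/100) = 810 Mbps
File size in Mb = 554 * 8 = 4432 Mb
Time = 4432 / 810
Time = 5.4716 seconds


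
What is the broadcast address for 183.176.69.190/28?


Network: 183.176.69.176/28
Host bits = 4
Set all host bits to 1:
Broadcast: 183.176.69.191


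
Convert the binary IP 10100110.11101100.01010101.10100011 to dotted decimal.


10100110 = 166
11101100 = 236
01010101 = 85
10100011 = 163
IP: 166.236.85.163


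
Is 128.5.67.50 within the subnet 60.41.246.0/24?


Subnet network: 60.41.246.0
Test IP AND mask: 128.5.67.0
No, 128.5.67.50 is not in 60.41.246.0/24


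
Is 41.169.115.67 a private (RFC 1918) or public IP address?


RFC 1918 private ranges:
  10.0.0.0/8 (10.0.0.0 - 10.255.255.255)
  172.16.0.0/12 (172.16.0.0 - 172.31.255.255)
  192.168.0.0/16 (192.168.0.0 - 192.168.255.255)
Public (not in any RFC 1918 range)


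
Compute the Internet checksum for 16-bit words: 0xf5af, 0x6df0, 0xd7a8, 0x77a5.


Sum all words (with carry folding):
+ 0xf5af = 0xf5af
+ 0x6df0 = 0x63a0
+ 0xd7a8 = 0x3b49
+ 0x77a5 = 0xb2ee
One's complement: ~0xb2ee
Checksum = 0x4d11


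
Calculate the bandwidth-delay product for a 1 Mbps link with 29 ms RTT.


BDP = bandwidth * RTT
= 1 Mbps * 29 ms
= 1 * 1e6 * 29 / 1000 bits
= 29000 bits
= 3625 bytes
= 3.54 KB
BDP = 29000 bits (3625 bytes)


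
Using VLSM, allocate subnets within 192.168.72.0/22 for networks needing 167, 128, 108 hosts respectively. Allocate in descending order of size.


167 hosts -> /24 (254 usable): 192.168.72.0/24
128 hosts -> /24 (254 usable): 192.168.73.0/24
108 hosts -> /25 (126 usable): 192.168.74.0/25
Allocation: 192.168.72.0/24 (167 hosts, 254 usable); 192.168.73.0/24 (128 hosts, 254 usable); 192.168.74.0/25 (108 hosts, 126 usable)


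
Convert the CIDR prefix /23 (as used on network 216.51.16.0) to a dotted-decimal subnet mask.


/23 means 23 network bits, 9 host bits
Binary: 11111111111111111111111000000000
Mask: 255.255.254.0


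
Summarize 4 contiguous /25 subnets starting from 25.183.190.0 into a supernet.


Original prefix: /25
Number of subnets: 4 = 2^2
New prefix = 25 - 2 = 23
Supernet: 25.183.190.0/23


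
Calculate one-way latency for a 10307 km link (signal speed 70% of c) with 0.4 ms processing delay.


Speed = 0.7 * 3e5 km/s = 210000 km/s
Propagation delay = 10307 / 210000 = 0.0491 s = 49.081 ms
Processing delay = 0.4 ms
Total one-way latency = 49.481 ms


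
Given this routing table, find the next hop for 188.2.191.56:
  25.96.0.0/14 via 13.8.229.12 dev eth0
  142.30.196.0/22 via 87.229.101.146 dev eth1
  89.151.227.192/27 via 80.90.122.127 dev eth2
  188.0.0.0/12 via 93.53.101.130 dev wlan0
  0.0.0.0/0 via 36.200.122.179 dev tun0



Longest prefix match for 188.2.191.56:
  /14 25.96.0.0: no
  /22 142.30.196.0: no
  /27 89.151.227.192: no
  /12 188.0.0.0: MATCH
  /0 0.0.0.0: MATCH
Selected: next-hop 93.53.101.130 via wlan0 (matched /12)


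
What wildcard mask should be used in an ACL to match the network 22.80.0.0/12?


Subnet mask: 255.240.0.0
Wildcard = 255.255.255.255 - subnet mask
255 - 255 = 0
255 - 240 = 15
255 - 0 = 255
255 - 0 = 255
Wildcard: 0.15.255.255


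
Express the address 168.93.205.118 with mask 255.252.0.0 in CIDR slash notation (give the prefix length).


Binary: 11111111.11111100.00000000.00000000
Count leading 1s
Prefix: /14


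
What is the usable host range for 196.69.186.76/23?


Network: 196.69.186.0
Broadcast: 196.69.187.255
First usable = network + 1
Last usable = broadcast - 1
Range: 196.69.186.1 to 196.69.187.254


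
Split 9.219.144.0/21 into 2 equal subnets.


New prefix = 21 + 1 = 22
Each subnet has 1024 addresses
  9.219.144.0/22
  9.219.148.0/22
Subnets: 9.219.144.0/22, 9.219.148.0/22


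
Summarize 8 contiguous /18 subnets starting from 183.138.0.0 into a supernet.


Original prefix: /18
Number of subnets: 8 = 2^3
New prefix = 18 - 3 = 15
Supernet: 183.138.0.0/15


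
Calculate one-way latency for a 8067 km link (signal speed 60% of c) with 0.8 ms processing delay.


Speed = 0.6 * 3e5 km/s = 180000 km/s
Propagation delay = 8067 / 180000 = 0.0448 s = 44.8167 ms
Processing delay = 0.8 ms
Total one-way latency = 45.6167 ms


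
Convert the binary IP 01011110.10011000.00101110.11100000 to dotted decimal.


01011110 = 94
10011000 = 152
00101110 = 46
11100000 = 224
IP: 94.152.46.224


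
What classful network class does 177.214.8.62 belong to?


First octet: 177
Binary: 10110001
10xxxxxx -> Class B (128-191)
Class B, default mask 255.255.0.0 (/16)


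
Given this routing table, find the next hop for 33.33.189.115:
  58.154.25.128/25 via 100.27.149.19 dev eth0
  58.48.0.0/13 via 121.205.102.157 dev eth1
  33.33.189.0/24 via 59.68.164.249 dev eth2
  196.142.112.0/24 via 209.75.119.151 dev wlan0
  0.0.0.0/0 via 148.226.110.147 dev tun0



Longest prefix match for 33.33.189.115:
  /25 58.154.25.128: no
  /13 58.48.0.0: no
  /24 33.33.189.0: MATCH
  /24 196.142.112.0: no
  /0 0.0.0.0: MATCH
Selected: next-hop 59.68.164.249 via eth2 (matched /24)


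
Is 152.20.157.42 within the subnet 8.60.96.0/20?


Subnet network: 8.60.96.0
Test IP AND mask: 152.20.144.0
No, 152.20.157.42 is not in 8.60.96.0/20


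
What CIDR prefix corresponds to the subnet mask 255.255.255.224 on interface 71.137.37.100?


Binary: 11111111.11111111.11111111.11100000
Count leading 1s
Prefix: /27


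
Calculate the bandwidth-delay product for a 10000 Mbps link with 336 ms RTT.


BDP = bandwidth * RTT
= 10000 Mbps * 336 ms
= 10000 * 1e6 * 336 / 1000 bits
= 3360000000 bits
= 420000000 bytes
= 410156.25 KB
BDP = 3360000000 bits (420000000 bytes)


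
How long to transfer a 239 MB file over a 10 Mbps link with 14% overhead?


Effective throughput = 10 * (1 - 14/100) = 8.6 Mbps
File size in Mb = 239 * 8 = 1912 Mb
Time = 1912 / 8.6
Time = 222.3256 seconds


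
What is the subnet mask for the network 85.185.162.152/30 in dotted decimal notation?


/30 means 30 network bits, 2 host bits
Binary: 11111111111111111111111111111100
Mask: 255.255.255.252


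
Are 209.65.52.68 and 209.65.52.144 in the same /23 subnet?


Mask: 255.255.254.0
209.65.52.68 AND mask = 209.65.52.0
209.65.52.144 AND mask = 209.65.52.0
Yes, same subnet (209.65.52.0)


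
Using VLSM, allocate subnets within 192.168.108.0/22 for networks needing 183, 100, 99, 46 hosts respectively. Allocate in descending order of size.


183 hosts -> /24 (254 usable): 192.168.108.0/24
100 hosts -> /25 (126 usable): 192.168.109.0/25
99 hosts -> /25 (126 usable): 192.168.109.128/25
46 hosts -> /26 (62 usable): 192.168.110.0/26
Allocation: 192.168.108.0/24 (183 hosts, 254 usable); 192.168.109.0/25 (100 hosts, 126 usable); 192.168.109.128/25 (99 hosts, 126 usable); 192.168.110.0/26 (46 hosts, 62 usable)


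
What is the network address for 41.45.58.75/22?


IP:   00101001.00101101.00111010.01001011
Mask: 11111111.11111111.11111100.00000000
AND operation:
Net:  00101001.00101101.00111000.00000000
Network: 41.45.56.0/22


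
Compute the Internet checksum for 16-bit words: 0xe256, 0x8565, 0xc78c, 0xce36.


Sum all words (with carry folding):
+ 0xe256 = 0xe256
+ 0x8565 = 0x67bc
+ 0xc78c = 0x2f49
+ 0xce36 = 0xfd7f
One's complement: ~0xfd7f
Checksum = 0x0280


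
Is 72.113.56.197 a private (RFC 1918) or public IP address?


RFC 1918 private ranges:
  10.0.0.0/8 (10.0.0.0 - 10.255.255.255)
  172.16.0.0/12 (172.16.0.0 - 172.31.255.255)
  192.168.0.0/16 (192.168.0.0 - 192.168.255.255)
Public (not in any RFC 1918 range)


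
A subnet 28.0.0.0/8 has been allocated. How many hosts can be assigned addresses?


Host bits = 32 - 8 = 24
Total addresses = 2^24 = 16777216
Usable = total - 2 (network and broadcast)
Usable hosts: 16777214


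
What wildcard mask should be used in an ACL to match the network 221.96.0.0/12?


Subnet mask: 255.240.0.0
Wildcard = 255.255.255.255 - subnet mask
255 - 255 = 0
255 - 240 = 15
255 - 0 = 255
255 - 0 = 255
Wildcard: 0.15.255.255


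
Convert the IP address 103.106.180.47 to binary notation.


103 = 01100111
106 = 01101010
180 = 10110100
47 = 00101111
Binary: 01100111.01101010.10110100.00101111


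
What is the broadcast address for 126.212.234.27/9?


Network: 126.128.0.0/9
Host bits = 23
Set all host bits to 1:
Broadcast: 126.255.255.255


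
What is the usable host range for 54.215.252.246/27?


Network: 54.215.252.224
Broadcast: 54.215.252.255
First usable = network + 1
Last usable = broadcast - 1
Range: 54.215.252.225 to 54.215.252.254


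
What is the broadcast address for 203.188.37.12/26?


Network: 203.188.37.0/26
Host bits = 6
Set all host bits to 1:
Broadcast: 203.188.37.63


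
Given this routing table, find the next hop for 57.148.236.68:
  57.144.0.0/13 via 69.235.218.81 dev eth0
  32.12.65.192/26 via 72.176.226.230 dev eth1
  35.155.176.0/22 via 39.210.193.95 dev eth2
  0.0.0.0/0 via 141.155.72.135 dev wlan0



Longest prefix match for 57.148.236.68:
  /13 57.144.0.0: MATCH
  /26 32.12.65.192: no
  /22 35.155.176.0: no
  /0 0.0.0.0: MATCH
Selected: next-hop 69.235.218.81 via eth0 (matched /13)


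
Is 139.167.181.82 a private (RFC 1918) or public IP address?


RFC 1918 private ranges:
  10.0.0.0/8 (10.0.0.0 - 10.255.255.255)
  172.16.0.0/12 (172.16.0.0 - 172.31.255.255)
  192.168.0.0/16 (192.168.0.0 - 192.168.255.255)
Public (not in any RFC 1918 range)


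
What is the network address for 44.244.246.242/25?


IP:   00101100.11110100.11110110.11110010
Mask: 11111111.11111111.11111111.10000000
AND operation:
Net:  00101100.11110100.11110110.10000000
Network: 44.244.246.128/25


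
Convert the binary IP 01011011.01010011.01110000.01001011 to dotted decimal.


01011011 = 91
01010011 = 83
01110000 = 112
01001011 = 75
IP: 91.83.112.75


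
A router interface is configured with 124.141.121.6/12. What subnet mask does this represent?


/12 means 12 network bits, 20 host bits
Binary: 11111111111100000000000000000000
Mask: 255.240.0.0


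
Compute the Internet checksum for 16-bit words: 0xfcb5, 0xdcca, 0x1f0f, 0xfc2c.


Sum all words (with carry folding):
+ 0xfcb5 = 0xfcb5
+ 0xdcca = 0xd980
+ 0x1f0f = 0xf88f
+ 0xfc2c = 0xf4bc
One's complement: ~0xf4bc
Checksum = 0x0b43


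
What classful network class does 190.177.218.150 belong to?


First octet: 190
Binary: 10111110
10xxxxxx -> Class B (128-191)
Class B, default mask 255.255.0.0 (/16)


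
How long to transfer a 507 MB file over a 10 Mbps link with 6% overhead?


Effective throughput = 10 * (1 - 6/100) = 9.4 Mbps
File size in Mb = 507 * 8 = 4056 Mb
Time = 4056 / 9.4
Time = 431.4894 seconds


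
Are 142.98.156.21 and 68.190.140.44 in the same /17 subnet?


Mask: 255.255.128.0
142.98.156.21 AND mask = 142.98.128.0
68.190.140.44 AND mask = 68.190.128.0
No, different subnets (142.98.128.0 vs 68.190.128.0)


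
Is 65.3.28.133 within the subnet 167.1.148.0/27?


Subnet network: 167.1.148.0
Test IP AND mask: 65.3.28.128
No, 65.3.28.133 is not in 167.1.148.0/27


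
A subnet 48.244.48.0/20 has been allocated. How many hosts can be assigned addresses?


Host bits = 32 - 20 = 12
Total addresses = 2^12 = 4096
Usable = total - 2 (network and broadcast)
Usable hosts: 4094


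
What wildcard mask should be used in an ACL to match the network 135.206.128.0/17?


Subnet mask: 255.255.128.0
Wildcard = 255.255.255.255 - subnet mask
255 - 255 = 0
255 - 255 = 0
255 - 128 = 127
255 - 0 = 255
Wildcard: 0.0.127.255


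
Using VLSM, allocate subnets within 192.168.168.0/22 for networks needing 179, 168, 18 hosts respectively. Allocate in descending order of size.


179 hosts -> /24 (254 usable): 192.168.168.0/24
168 hosts -> /24 (254 usable): 192.168.169.0/24
18 hosts -> /27 (30 usable): 192.168.170.0/27
Allocation: 192.168.168.0/24 (179 hosts, 254 usable); 192.168.169.0/24 (168 hosts, 254 usable); 192.168.170.0/27 (18 hosts, 30 usable)


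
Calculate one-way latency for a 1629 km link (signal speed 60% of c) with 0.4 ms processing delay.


Speed = 0.6 * 3e5 km/s = 180000 km/s
Propagation delay = 1629 / 180000 = 0.0091 s = 9.05 ms
Processing delay = 0.4 ms
Total one-way latency = 9.45 ms


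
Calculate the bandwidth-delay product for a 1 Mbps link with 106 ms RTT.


BDP = bandwidth * RTT
= 1 Mbps * 106 ms
= 1 * 1e6 * 106 / 1000 bits
= 106000 bits
= 13250 bytes
= 12.9395 KB
BDP = 106000 bits (13250 bytes)


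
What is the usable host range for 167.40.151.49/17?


Network: 167.40.128.0
Broadcast: 167.40.255.255
First usable = network + 1
Last usable = broadcast - 1
Range: 167.40.128.1 to 167.40.255.254


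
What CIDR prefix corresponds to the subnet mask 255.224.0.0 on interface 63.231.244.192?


Binary: 11111111.11100000.00000000.00000000
Count leading 1s
Prefix: /11


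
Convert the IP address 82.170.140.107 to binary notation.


82 = 01010010
170 = 10101010
140 = 10001100
107 = 01101011
Binary: 01010010.10101010.10001100.01101011


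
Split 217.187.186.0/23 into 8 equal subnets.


New prefix = 23 + 3 = 26
Each subnet has 64 addresses
  217.187.186.0/26
  217.187.186.64/26
  217.187.186.128/26
  217.187.186.192/26
  217.187.187.0/26
  217.187.187.64/26
  217.187.187.128/26
  217.187.187.192/26
Subnets: 217.187.186.0/26, 217.187.186.64/26, 217.187.186.128/26, 217.187.186.192/26, 217.187.187.0/26, 217.187.187.64/26, 217.187.187.128/26, 217.187.187.192/26


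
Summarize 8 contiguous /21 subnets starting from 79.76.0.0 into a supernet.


Original prefix: /21
Number of subnets: 8 = 2^3
New prefix = 21 - 3 = 18
Supernet: 79.76.0.0/18


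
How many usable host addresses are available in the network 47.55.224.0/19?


Host bits = 32 - 19 = 13
Total addresses = 2^13 = 8192
Usable = total - 2 (network and broadcast)
Usable hosts: 8190


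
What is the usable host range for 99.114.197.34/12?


Network: 99.112.0.0
Broadcast: 99.127.255.255
First usable = network + 1
Last usable = broadcast - 1
Range: 99.112.0.1 to 99.127.255.254


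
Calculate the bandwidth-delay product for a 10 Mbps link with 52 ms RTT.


BDP = bandwidth * RTT
= 10 Mbps * 52 ms
= 10 * 1e6 * 52 / 1000 bits
= 520000 bits
= 65000 bytes
= 63.4766 KB
BDP = 520000 bits (65000 bytes)


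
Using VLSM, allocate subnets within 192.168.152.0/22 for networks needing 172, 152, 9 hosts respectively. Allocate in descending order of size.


172 hosts -> /24 (254 usable): 192.168.152.0/24
152 hosts -> /24 (254 usable): 192.168.153.0/24
9 hosts -> /28 (14 usable): 192.168.154.0/28
Allocation: 192.168.152.0/24 (172 hosts, 254 usable); 192.168.153.0/24 (152 hosts, 254 usable); 192.168.154.0/28 (9 hosts, 14 usable)


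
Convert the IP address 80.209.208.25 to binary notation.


80 = 01010000
209 = 11010001
208 = 11010000
25 = 00011001
Binary: 01010000.11010001.11010000.00011001


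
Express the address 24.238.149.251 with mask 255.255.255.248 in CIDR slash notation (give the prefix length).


Binary: 11111111.11111111.11111111.11111000
Count leading 1s
Prefix: /29


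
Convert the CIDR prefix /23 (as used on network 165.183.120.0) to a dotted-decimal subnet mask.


/23 means 23 network bits, 9 host bits
Binary: 11111111111111111111111000000000
Mask: 255.255.254.0


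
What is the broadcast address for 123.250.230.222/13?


Network: 123.248.0.0/13
Host bits = 19
Set all host bits to 1:
Broadcast: 123.255.255.255


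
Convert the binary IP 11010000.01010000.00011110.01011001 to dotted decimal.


11010000 = 208
01010000 = 80
00011110 = 30
01011001 = 89
IP: 208.80.30.89


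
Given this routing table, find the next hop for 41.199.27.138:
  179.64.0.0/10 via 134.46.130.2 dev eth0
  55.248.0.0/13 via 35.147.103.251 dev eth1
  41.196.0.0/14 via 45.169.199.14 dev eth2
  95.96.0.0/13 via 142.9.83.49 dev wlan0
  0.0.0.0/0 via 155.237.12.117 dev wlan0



Longest prefix match for 41.199.27.138:
  /10 179.64.0.0: no
  /13 55.248.0.0: no
  /14 41.196.0.0: MATCH
  /13 95.96.0.0: no
  /0 0.0.0.0: MATCH
Selected: next-hop 45.169.199.14 via eth2 (matched /14)


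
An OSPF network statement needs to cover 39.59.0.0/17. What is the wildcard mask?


Subnet mask: 255.255.128.0
Wildcard = 255.255.255.255 - subnet mask
255 - 255 = 0
255 - 255 = 0
255 - 128 = 127
255 - 0 = 255
Wildcard: 0.0.127.255


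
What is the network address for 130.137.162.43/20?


IP:   10000010.10001001.10100010.00101011
Mask: 11111111.11111111.11110000.00000000
AND operation:
Net:  10000010.10001001.10100000.00000000
Network: 130.137.160.0/20


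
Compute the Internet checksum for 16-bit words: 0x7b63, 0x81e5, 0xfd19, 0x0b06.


Sum all words (with carry folding):
+ 0x7b63 = 0x7b63
+ 0x81e5 = 0xfd48
+ 0xfd19 = 0xfa62
+ 0x0b06 = 0x0569
One's complement: ~0x0569
Checksum = 0xfa96


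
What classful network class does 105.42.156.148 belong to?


First octet: 105
Binary: 01101001
0xxxxxxx -> Class A (1-126)
Class A, default mask 255.0.0.0 (/8)


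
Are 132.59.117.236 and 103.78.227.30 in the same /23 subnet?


Mask: 255.255.254.0
132.59.117.236 AND mask = 132.59.116.0
103.78.227.30 AND mask = 103.78.226.0
No, different subnets (132.59.116.0 vs 103.78.226.0)


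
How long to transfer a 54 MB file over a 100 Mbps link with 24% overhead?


Effective throughput = 100 * (1 - 24/100) = 76 Mbps
File size in Mb = 54 * 8 = 432 Mb
Time = 432 / 76
Time = 5.6842 seconds


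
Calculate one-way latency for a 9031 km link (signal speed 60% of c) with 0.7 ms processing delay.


Speed = 0.6 * 3e5 km/s = 180000 km/s
Propagation delay = 9031 / 180000 = 0.0502 s = 50.1722 ms
Processing delay = 0.7 ms
Total one-way latency = 50.8722 ms


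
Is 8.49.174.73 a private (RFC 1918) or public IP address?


RFC 1918 private ranges:
  10.0.0.0/8 (10.0.0.0 - 10.255.255.255)
  172.16.0.0/12 (172.16.0.0 - 172.31.255.255)
  192.168.0.0/16 (192.168.0.0 - 192.168.255.255)
Public (not in any RFC 1918 range)


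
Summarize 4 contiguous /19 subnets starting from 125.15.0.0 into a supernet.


Original prefix: /19
Number of subnets: 4 = 2^2
New prefix = 19 - 2 = 17
Supernet: 125.15.0.0/17


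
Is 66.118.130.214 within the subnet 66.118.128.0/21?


Subnet network: 66.118.128.0
Test IP AND mask: 66.118.128.0
Yes, 66.118.130.214 is in 66.118.128.0/21


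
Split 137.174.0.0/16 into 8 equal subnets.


New prefix = 16 + 3 = 19
Each subnet has 8192 addresses
  137.174.0.0/19
  137.174.32.0/19
  137.174.64.0/19
  137.174.96.0/19
  137.174.128.0/19
  137.174.160.0/19
  137.174.192.0/19
  137.174.224.0/19
Subnets: 137.174.0.0/19, 137.174.32.0/19, 137.174.64.0/19, 137.174.96.0/19, 137.174.128.0/19, 137.174.160.0/19, 137.174.192.0/19, 137.174.224.0/19


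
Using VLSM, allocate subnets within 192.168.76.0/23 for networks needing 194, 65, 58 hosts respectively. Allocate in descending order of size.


194 hosts -> /24 (254 usable): 192.168.76.0/24
65 hosts -> /25 (126 usable): 192.168.77.0/25
58 hosts -> /26 (62 usable): 192.168.77.128/26
Allocation: 192.168.76.0/24 (194 hosts, 254 usable); 192.168.77.0/25 (65 hosts, 126 usable); 192.168.77.128/26 (58 hosts, 62 usable)


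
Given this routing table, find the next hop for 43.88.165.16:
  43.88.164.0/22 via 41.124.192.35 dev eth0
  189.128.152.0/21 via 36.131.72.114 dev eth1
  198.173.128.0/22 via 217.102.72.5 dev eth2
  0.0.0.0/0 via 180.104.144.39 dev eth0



Longest prefix match for 43.88.165.16:
  /22 43.88.164.0: MATCH
  /21 189.128.152.0: no
  /22 198.173.128.0: no
  /0 0.0.0.0: MATCH
Selected: next-hop 41.124.192.35 via eth0 (matched /22)


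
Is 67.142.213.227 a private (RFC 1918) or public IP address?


RFC 1918 private ranges:
  10.0.0.0/8 (10.0.0.0 - 10.255.255.255)
  172.16.0.0/12 (172.16.0.0 - 172.31.255.255)
  192.168.0.0/16 (192.168.0.0 - 192.168.255.255)
Public (not in any RFC 1918 range)


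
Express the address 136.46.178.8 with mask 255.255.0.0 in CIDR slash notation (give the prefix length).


Binary: 11111111.11111111.00000000.00000000
Count leading 1s
Prefix: /16


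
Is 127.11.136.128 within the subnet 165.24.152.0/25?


Subnet network: 165.24.152.0
Test IP AND mask: 127.11.136.128
No, 127.11.136.128 is not in 165.24.152.0/25


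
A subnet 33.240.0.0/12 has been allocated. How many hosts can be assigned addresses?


Host bits = 32 - 12 = 20
Total addresses = 2^20 = 1048576
Usable = total - 2 (network and broadcast)
Usable hosts: 1048574


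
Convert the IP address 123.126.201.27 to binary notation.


123 = 01111011
126 = 01111110
201 = 11001001
27 = 00011011
Binary: 01111011.01111110.11001001.00011011


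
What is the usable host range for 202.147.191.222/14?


Network: 202.144.0.0
Broadcast: 202.147.255.255
First usable = network + 1
Last usable = broadcast - 1
Range: 202.144.0.1 to 202.147.255.254


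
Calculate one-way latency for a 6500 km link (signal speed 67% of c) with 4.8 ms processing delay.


Speed = 0.67 * 3e5 km/s = 201000 km/s
Propagation delay = 6500 / 201000 = 0.0323 s = 32.3383 ms
Processing delay = 4.8 ms
Total one-way latency = 37.1383 ms


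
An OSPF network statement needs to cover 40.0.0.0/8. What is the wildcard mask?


Subnet mask: 255.0.0.0
Wildcard = 255.255.255.255 - subnet mask
255 - 255 = 0
255 - 0 = 255
255 - 0 = 255
255 - 0 = 255
Wildcard: 0.255.255.255


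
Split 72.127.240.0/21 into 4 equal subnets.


New prefix = 21 + 2 = 23
Each subnet has 512 addresses
  72.127.240.0/23
  72.127.242.0/23
  72.127.244.0/23
  72.127.246.0/23
Subnets: 72.127.240.0/23, 72.127.242.0/23, 72.127.244.0/23, 72.127.246.0/23


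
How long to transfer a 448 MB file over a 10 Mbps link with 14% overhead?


Effective throughput = 10 * (1 - 14/100) = 8.6 Mbps
File size in Mb = 448 * 8 = 3584 Mb
Time = 3584 / 8.6
Time = 416.7442 seconds


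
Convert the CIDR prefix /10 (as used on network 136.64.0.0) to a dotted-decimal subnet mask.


/10 means 10 network bits, 22 host bits
Binary: 11111111110000000000000000000000
Mask: 255.192.0.0


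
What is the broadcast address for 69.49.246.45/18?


Network: 69.49.192.0/18
Host bits = 14
Set all host bits to 1:
Broadcast: 69.49.255.255


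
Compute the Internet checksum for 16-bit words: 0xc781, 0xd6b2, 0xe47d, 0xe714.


Sum all words (with carry folding):
+ 0xc781 = 0xc781
+ 0xd6b2 = 0x9e34
+ 0xe47d = 0x82b2
+ 0xe714 = 0x69c7
One's complement: ~0x69c7
Checksum = 0x9638


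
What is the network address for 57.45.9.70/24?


IP:   00111001.00101101.00001001.01000110
Mask: 11111111.11111111.11111111.00000000
AND operation:
Net:  00111001.00101101.00001001.00000000
Network: 57.45.9.0/24


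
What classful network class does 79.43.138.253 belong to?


First octet: 79
Binary: 01001111
0xxxxxxx -> Class A (1-126)
Class A, default mask 255.0.0.0 (/8)


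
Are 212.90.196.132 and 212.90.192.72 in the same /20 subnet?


Mask: 255.255.240.0
212.90.196.132 AND mask = 212.90.192.0
212.90.192.72 AND mask = 212.90.192.0
Yes, same subnet (212.90.192.0)


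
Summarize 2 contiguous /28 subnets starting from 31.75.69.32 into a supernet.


Original prefix: /28
Number of subnets: 2 = 2^1
New prefix = 28 - 1 = 27
Supernet: 31.75.69.32/27


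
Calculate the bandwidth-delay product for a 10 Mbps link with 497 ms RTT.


BDP = bandwidth * RTT
= 10 Mbps * 497 ms
= 10 * 1e6 * 497 / 1000 bits
= 4970000 bits
= 621250 bytes
= 606.6895 KB
BDP = 4970000 bits (621250 bytes)


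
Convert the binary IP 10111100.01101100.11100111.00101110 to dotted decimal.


10111100 = 188
01101100 = 108
11100111 = 231
00101110 = 46
IP: 188.108.231.46


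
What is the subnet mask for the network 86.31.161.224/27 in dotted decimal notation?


/27 means 27 network bits, 5 host bits
Binary: 11111111111111111111111111100000
Mask: 255.255.255.224


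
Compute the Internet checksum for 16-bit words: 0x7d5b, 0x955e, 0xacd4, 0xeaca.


Sum all words (with carry folding):
+ 0x7d5b = 0x7d5b
+ 0x955e = 0x12ba
+ 0xacd4 = 0xbf8e
+ 0xeaca = 0xaa59
One's complement: ~0xaa59
Checksum = 0x55a6


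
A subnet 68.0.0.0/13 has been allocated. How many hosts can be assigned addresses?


Host bits = 32 - 13 = 19
Total addresses = 2^19 = 524288
Usable = total - 2 (network and broadcast)
Usable hosts: 524286


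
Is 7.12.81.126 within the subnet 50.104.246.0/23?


Subnet network: 50.104.246.0
Test IP AND mask: 7.12.80.0
No, 7.12.81.126 is not in 50.104.246.0/23


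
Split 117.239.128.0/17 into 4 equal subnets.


New prefix = 17 + 2 = 19
Each subnet has 8192 addresses
  117.239.128.0/19
  117.239.160.0/19
  117.239.192.0/19
  117.239.224.0/19
Subnets: 117.239.128.0/19, 117.239.160.0/19, 117.239.192.0/19, 117.239.224.0/19


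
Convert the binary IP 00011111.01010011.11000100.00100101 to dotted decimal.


00011111 = 31
01010011 = 83
11000100 = 196
00100101 = 37
IP: 31.83.196.37


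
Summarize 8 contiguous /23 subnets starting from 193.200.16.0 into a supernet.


Original prefix: /23
Number of subnets: 8 = 2^3
New prefix = 23 - 3 = 20
Supernet: 193.200.16.0/20


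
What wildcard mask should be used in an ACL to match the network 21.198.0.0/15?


Subnet mask: 255.254.0.0
Wildcard = 255.255.255.255 - subnet mask
255 - 255 = 0
255 - 254 = 1
255 - 0 = 255
255 - 0 = 255
Wildcard: 0.1.255.255


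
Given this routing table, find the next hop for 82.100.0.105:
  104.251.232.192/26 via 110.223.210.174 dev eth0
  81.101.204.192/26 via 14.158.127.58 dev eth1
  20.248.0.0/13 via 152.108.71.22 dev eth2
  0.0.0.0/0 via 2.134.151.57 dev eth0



Longest prefix match for 82.100.0.105:
  /26 104.251.232.192: no
  /26 81.101.204.192: no
  /13 20.248.0.0: no
  /0 0.0.0.0: MATCH
Selected: next-hop 2.134.151.57 via eth0 (matched /0)


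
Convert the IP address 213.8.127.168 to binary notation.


213 = 11010101
8 = 00001000
127 = 01111111
168 = 10101000
Binary: 11010101.00001000.01111111.10101000


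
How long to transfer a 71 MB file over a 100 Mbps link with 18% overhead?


Effective throughput = 100 * (1 - 18/100) = 82 Mbps
File size in Mb = 71 * 8 = 568 Mb
Time = 568 / 82
Time = 6.9268 seconds


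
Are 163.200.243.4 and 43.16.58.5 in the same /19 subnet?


Mask: 255.255.224.0
163.200.243.4 AND mask = 163.200.224.0
43.16.58.5 AND mask = 43.16.32.0
No, different subnets (163.200.224.0 vs 43.16.32.0)


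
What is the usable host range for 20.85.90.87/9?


Network: 20.0.0.0
Broadcast: 20.127.255.255
First usable = network + 1
Last usable = broadcast - 1
Range: 20.0.0.1 to 20.127.255.254


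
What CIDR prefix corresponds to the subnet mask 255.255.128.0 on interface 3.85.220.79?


Binary: 11111111.11111111.10000000.00000000
Count leading 1s
Prefix: /17


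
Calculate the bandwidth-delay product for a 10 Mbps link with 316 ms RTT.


BDP = bandwidth * RTT
= 10 Mbps * 316 ms
= 10 * 1e6 * 316 / 1000 bits
= 3160000 bits
= 395000 bytes
= 385.7422 KB
BDP = 3160000 bits (395000 bytes)


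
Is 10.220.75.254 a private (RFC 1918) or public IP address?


RFC 1918 private ranges:
  10.0.0.0/8 (10.0.0.0 - 10.255.255.255)
  172.16.0.0/12 (172.16.0.0 - 172.31.255.255)
  192.168.0.0/16 (192.168.0.0 - 192.168.255.255)
Private (in 10.0.0.0/8)


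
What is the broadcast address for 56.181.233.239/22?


Network: 56.181.232.0/22
Host bits = 10
Set all host bits to 1:
Broadcast: 56.181.235.255


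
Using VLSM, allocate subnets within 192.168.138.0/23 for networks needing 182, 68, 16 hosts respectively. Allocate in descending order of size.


182 hosts -> /24 (254 usable): 192.168.138.0/24
68 hosts -> /25 (126 usable): 192.168.139.0/25
16 hosts -> /27 (30 usable): 192.168.139.128/27
Allocation: 192.168.138.0/24 (182 hosts, 254 usable); 192.168.139.0/25 (68 hosts, 126 usable); 192.168.139.128/27 (16 hosts, 30 usable)


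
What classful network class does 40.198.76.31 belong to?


First octet: 40
Binary: 00101000
0xxxxxxx -> Class A (1-126)
Class A, default mask 255.0.0.0 (/8)


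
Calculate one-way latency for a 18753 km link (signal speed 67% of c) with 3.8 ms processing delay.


Speed = 0.67 * 3e5 km/s = 201000 km/s
Propagation delay = 18753 / 201000 = 0.0933 s = 93.2985 ms
Processing delay = 3.8 ms
Total one-way latency = 97.0985 ms


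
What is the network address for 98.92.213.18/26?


IP:   01100010.01011100.11010101.00010010
Mask: 11111111.11111111.11111111.11000000
AND operation:
Net:  01100010.01011100.11010101.00000000
Network: 98.92.213.0/26


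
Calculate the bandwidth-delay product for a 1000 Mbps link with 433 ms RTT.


BDP = bandwidth * RTT
= 1000 Mbps * 433 ms
= 1000 * 1e6 * 433 / 1000 bits
= 433000000 bits
= 54125000 bytes
= 52856.4453 KB
BDP = 433000000 bits (54125000 bytes)


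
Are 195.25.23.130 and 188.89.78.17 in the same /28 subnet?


Mask: 255.255.255.240
195.25.23.130 AND mask = 195.25.23.128
188.89.78.17 AND mask = 188.89.78.16
No, different subnets (195.25.23.128 vs 188.89.78.16)


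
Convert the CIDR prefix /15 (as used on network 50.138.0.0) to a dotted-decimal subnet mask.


/15 means 15 network bits, 17 host bits
Binary: 11111111111111100000000000000000
Mask: 255.254.0.0


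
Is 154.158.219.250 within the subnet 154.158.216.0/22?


Subnet network: 154.158.216.0
Test IP AND mask: 154.158.216.0
Yes, 154.158.219.250 is in 154.158.216.0/22


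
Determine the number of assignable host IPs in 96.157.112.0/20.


Host bits = 32 - 20 = 12
Total addresses = 2^12 = 4096
Usable = total - 2 (network and broadcast)
Usable hosts: 4094


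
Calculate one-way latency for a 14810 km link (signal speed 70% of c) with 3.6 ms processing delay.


Speed = 0.7 * 3e5 km/s = 210000 km/s
Propagation delay = 14810 / 210000 = 0.0705 s = 70.5238 ms
Processing delay = 3.6 ms
Total one-way latency = 74.1238 ms


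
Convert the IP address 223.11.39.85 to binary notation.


223 = 11011111
11 = 00001011
39 = 00100111
85 = 01010101
Binary: 11011111.00001011.00100111.01010101
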